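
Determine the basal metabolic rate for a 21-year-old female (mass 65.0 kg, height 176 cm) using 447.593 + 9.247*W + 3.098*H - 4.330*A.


BMR = 447.593 + 9.247*65.0 + 3.098*176 - 4.330*21
= 1502.97 kcal/day

1502.97 kcal/day


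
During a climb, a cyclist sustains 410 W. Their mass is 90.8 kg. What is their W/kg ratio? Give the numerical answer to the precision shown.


Power-to-weight = 410 W / 90.8 kg
= 4.515 W/kg

4.515 W/kg


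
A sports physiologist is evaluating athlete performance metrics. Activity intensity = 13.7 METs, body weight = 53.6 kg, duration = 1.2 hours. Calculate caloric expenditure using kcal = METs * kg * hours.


kcal = 13.7 * 53.6 * 1.2
= 734.32 * 1.2
= 881.18 kcal

881.18 kcal


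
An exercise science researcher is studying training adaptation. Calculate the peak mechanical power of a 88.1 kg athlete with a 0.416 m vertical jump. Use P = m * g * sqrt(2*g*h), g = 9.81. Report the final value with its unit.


First, sqrt(2gh) = sqrt(2 * 9.81 * 0.416)
= sqrt(8.16192) = 2.856907 m/s
Power = 88.1 * 9.81 * 2.856907 = 2469.11 W

2469.11 W


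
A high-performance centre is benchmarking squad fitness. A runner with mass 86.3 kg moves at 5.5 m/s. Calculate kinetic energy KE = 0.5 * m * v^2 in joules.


v^2 = 5.5^2 = 30.25
KE = 0.5 * 86.3 * 30.25
= 1305.29 J

1305.29 J


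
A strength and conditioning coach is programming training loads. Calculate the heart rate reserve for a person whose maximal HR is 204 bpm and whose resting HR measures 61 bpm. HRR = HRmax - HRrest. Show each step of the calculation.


HRmax = 204 bpm
HRrest = 61 bpm
HRR = 204 - 61 = 143 bpm

143 bpm


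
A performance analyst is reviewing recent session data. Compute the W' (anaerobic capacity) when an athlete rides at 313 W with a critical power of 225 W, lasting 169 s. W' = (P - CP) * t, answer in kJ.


Above-CP power = 88 W
Duration = 169 s
W' = 88 * 169 = 14872 J
Convert: 14872 / 1000 = 14.872 kJ

14.872 kJ


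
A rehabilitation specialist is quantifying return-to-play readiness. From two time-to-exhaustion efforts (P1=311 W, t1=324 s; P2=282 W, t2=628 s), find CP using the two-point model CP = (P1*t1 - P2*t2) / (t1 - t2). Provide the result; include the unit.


Work in trial 1 = 100764 J
Work in trial 2 = 177096 J
Delta work = -76332 J
Delta time = -304 s
CP = -76332 / -304 = 251.09 W

251.09 W


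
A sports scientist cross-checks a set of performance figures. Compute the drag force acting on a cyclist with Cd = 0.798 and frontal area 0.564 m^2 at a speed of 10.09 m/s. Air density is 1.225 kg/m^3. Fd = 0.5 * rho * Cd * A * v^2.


Step 1: v^2 = 101.8081
Step 2: Fd = 0.5 * 1.225 * 0.798 * 0.564 * 101.8081
= 28.065 N

28.065 N


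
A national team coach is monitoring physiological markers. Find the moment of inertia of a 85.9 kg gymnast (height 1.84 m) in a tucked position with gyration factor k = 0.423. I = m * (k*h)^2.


Radius of gyration = 0.423 * 1.84 = 0.77832 m
I = 85.9 * 0.77832^2
= 85.9 * 0.605782
= 52.037 kg*m^2

52.037 kg*m^2


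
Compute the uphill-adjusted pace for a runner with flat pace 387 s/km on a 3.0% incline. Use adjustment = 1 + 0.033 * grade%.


Adjustment factor = 1 + 0.033 * 3.0 = 1.099
Grade-adjusted pace = 387 * 1.099 = 425.31 s/km

425.31 s/km


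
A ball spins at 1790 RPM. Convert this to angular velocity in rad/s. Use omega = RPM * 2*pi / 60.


omega = 1790 * 2 * pi / 60
= 1790 * 6.28318531 / 60
= 11246.902 / 60
= 187.448 rad/s

187.448 rad/s


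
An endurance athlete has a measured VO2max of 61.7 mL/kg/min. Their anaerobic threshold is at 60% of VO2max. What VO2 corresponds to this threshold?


Anaerobic threshold VO2 = VO2max * 60%
= 61.7 * 0.6
= 37.02 mL/kg/min

37.02 mL/kg/min


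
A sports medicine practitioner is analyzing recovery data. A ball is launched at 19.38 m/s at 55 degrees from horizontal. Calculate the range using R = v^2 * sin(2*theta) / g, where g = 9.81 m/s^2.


sin(2 * 55) = sin(110) = 0.939693
v^2 = 19.38^2 = 375.5844
R = 375.5844 * 0.939693 / 9.81
= 35.977 m

35.977 m


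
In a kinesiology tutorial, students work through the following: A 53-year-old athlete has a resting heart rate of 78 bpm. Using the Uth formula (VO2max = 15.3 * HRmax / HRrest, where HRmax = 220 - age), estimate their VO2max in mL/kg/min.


HRmax = 220 - 53 = 167 bpm
Ratio = HRmax / HRrest = 167 / 78 = 2.141
VO2max = 15.3 * 2.141 = 32.76 mL/kg/min

32.76 mL/kg/min


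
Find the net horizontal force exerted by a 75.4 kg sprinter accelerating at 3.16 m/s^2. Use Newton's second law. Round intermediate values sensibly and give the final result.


Newton's second law: F = m * a
F = 75.4 * 3.16 = 238.26 N

238.26 N


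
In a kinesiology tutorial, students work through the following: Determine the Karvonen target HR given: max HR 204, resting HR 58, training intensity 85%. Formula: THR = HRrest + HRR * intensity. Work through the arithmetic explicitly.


HRR = HRmax - HRrest = 204 - 58 = 146
THR = 58 + 146 * 0.85
= 182.1 bpm

182.1 bpm


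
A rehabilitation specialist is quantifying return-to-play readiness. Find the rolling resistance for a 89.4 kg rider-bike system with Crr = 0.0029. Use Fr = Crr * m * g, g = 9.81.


m * g = 89.4 * 9.81 = 877.014 N
Fr = 0.0029 * 877.014 = 2.543 N

2.543 N


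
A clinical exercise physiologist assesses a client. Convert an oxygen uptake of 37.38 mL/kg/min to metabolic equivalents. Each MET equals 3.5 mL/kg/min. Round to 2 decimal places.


One MET = 3.5 mL/kg/min
Number of METs = 37.38 / 3.5
= 10.68 METs

10.68 METs


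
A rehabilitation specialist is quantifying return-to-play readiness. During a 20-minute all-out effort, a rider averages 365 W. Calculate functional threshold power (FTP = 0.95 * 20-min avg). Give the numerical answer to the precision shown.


FTP = 0.95 * 365
= 346.75 W

346.75 W


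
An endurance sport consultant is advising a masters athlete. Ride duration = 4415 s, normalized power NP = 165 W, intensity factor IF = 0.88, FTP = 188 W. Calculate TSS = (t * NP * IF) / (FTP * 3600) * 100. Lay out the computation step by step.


Numerator = 4415 * 165 * 0.88 = 641058.0
Denominator = 188 * 3600 = 676800
TSS = 641058.0 / 676800 * 100
= 94.72

94.72 TSS


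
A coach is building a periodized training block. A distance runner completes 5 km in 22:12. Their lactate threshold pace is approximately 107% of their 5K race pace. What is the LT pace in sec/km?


Convert to seconds: 22 min 12 s = 1332 s
Pace per km = 1332 / 5 = 266.4 s/km
LT pace = 266.4 * 1.07 = 285.05 s/km

285.05 s/km


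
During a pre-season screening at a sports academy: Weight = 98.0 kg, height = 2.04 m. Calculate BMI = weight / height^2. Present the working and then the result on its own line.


height^2 = 2.04^2 = 4.1616
BMI = 98.0 / 4.1616 = 23.55 kg/m^2

23.55 kg/m^2


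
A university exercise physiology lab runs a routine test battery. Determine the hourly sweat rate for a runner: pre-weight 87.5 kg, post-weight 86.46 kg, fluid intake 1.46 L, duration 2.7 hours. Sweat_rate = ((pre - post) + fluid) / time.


Mass lost = 87.5 - 86.46 = 1.04 kg
Add fluid consumed: 1.04 + 1.46 = 2.5 L total sweat
Sweat rate = 2.5 / 2.7 = 0.926 L/h

0.926 L/h


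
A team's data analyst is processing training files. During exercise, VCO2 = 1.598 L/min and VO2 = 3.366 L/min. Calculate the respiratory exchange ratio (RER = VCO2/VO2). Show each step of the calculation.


RER = VCO2 / VO2
= 1.598 / 3.366
= 0.4747

0.4747


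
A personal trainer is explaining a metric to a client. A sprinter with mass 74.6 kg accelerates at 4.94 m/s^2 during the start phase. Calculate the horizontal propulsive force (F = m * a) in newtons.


F = m * a
= 74.6 * 4.94
= 368.52 N

368.52 N


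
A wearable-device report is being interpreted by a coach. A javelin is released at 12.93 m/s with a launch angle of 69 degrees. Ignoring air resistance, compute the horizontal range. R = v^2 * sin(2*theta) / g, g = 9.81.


Launch speed squared = 167.1849
sin(2 * 69 deg) = 0.669131
Range = 167.1849 * 0.669131 / 9.81
= 11.404 m

11.404 m


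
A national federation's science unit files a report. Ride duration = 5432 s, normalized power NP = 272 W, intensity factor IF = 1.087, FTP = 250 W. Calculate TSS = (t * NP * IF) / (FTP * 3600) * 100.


Numerator = 5432 * 272 * 1.087 = 1606046.848
Denominator = 250 * 3600 = 900000
TSS = 1606046.848 / 900000 * 100
= 178.45

178.45 TSS


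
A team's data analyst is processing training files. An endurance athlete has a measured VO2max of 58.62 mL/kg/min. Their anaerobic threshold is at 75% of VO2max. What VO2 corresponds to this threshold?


Anaerobic threshold VO2 = VO2max * 75%
= 58.62 * 0.75
= 43.97 mL/kg/min

43.97 mL/kg/min


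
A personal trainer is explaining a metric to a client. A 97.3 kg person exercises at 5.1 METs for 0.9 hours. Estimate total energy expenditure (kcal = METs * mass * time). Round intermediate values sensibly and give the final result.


Energy = METs * mass(kg) * time(h)
= 5.1 * 97.3 * 0.9
= 446.61 kcal

446.61 kcal


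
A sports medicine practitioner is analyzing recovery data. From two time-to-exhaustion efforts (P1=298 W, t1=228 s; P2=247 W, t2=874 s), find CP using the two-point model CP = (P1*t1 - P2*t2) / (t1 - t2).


Work in trial 1 = 67944 J
Work in trial 2 = 215878 J
Delta work = -147934 J
Delta time = -646 s
CP = -147934 / -646 = 229.0 W

229.0 W


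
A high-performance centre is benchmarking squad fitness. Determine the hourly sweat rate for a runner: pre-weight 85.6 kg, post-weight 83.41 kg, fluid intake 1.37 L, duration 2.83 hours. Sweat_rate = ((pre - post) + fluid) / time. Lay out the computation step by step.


Mass lost = 85.6 - 83.41 = 2.19 kg
Add fluid consumed: 2.19 + 1.37 = 3.56 L total sweat
Sweat rate = 3.56 / 2.83 = 1.258 L/h

1.258 L/h


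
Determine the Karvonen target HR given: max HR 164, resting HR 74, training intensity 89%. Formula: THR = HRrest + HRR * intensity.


HRR = HRmax - HRrest = 164 - 74 = 90
THR = 74 + 90 * 0.89
= 154.1 bpm

154.1 bpm


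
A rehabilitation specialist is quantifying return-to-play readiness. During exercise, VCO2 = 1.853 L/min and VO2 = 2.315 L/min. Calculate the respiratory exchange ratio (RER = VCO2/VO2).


RER = VCO2 / VO2
= 1.853 / 2.315
= 0.8004

0.8004


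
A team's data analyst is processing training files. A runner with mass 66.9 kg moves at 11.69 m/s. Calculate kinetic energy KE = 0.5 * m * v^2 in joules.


v^2 = 11.69^2 = 136.6561
KE = 0.5 * 66.9 * 136.6561
= 4571.15 J

4571.15 J


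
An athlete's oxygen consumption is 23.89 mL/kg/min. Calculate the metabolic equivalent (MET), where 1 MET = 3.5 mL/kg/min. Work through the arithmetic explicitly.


MET = VO2 / 3.5
= 23.89 / 3.5
= 6.83 METs

6.83 METs


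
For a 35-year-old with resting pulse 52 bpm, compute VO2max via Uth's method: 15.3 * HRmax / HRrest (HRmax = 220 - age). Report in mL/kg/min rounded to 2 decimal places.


Step 1: HRmax = 220 - 35 = 185 bpm
Step 2: Ratio = 185 / 52 = 3.5577
Step 3: VO2max = 15.3 * 3.5577 = 54.43 mL/kg/min

54.43 mL/kg/min


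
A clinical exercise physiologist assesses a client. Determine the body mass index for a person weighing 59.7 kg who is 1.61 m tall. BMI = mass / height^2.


BMI = mass / height^2
= 59.7 / 1.61^2
= 59.7 / 2.5921
= 23.03 kg/m^2

23.03 kg/m^2


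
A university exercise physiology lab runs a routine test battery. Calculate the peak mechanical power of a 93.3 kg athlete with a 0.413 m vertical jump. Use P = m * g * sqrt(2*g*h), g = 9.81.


First, sqrt(2gh) = sqrt(2 * 9.81 * 0.413)
= sqrt(8.10306) = 2.846587 m/s
Power = 93.3 * 9.81 * 2.846587 = 2605.4 W

2605.4 W


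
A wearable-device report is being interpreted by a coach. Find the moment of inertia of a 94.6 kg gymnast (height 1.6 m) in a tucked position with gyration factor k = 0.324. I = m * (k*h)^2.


Radius of gyration = 0.324 * 1.6 = 0.5184 m
I = 94.6 * 0.5184^2
= 94.6 * 0.268739
= 25.423 kg*m^2

25.423 kg*m^2


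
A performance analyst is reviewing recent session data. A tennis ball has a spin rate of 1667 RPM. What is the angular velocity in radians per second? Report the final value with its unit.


Convert RPM to rad/s: multiply by 2*pi and divide by 60
omega = 1667 * 2 * pi / 60
= 174.568 rad/s

174.568 rad/s


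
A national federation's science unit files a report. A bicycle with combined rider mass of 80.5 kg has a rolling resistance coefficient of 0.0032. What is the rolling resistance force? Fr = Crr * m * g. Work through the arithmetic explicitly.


Fr = 0.0032 * 80.5 * 9.81
= 0.2576 * 9.81
= 2.527 N

2.527 N


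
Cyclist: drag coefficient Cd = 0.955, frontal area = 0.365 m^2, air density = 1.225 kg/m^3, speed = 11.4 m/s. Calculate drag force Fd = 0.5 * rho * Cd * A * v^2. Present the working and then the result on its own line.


v^2 = 11.4^2 = 129.96
Fd = 0.5 * 1.225 * 0.955 * 0.365 * 129.96
= 27.747 N

27.747 N


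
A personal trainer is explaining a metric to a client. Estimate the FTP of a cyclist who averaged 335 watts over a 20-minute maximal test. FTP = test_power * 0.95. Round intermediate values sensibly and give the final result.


FTP = 335 * 0.95 = 318.25 W

318.25 W


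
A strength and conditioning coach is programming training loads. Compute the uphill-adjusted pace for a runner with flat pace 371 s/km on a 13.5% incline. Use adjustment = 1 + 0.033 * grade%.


Adjustment factor = 1 + 0.033 * 13.5 = 1.4455
Grade-adjusted pace = 371 * 1.4455 = 536.28 s/km

536.28 s/km


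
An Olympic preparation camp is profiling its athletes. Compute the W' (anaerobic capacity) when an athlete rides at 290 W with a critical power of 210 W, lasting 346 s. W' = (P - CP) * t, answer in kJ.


Above-CP power = 80 W
Duration = 346 s
W' = 80 * 346 = 27680 J
Convert: 27680 / 1000 = 27.68 kJ

27.68 kJ


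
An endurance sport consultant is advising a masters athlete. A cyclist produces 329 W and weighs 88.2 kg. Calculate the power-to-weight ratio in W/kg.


P/W = power / mass
= 329 / 88.2
= 3.73 W/kg

3.73 W/kg


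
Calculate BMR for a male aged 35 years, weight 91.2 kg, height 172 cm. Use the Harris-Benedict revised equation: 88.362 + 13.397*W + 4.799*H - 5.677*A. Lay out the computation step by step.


Substituting values:
W term = 13.397 * 91.2 = 1221.8064
H term = 4.799 * 172 = 825.428
A term = 5.677 * 35 = 198.695
BMR = 1936.9 kcal/day

1936.9 kcal/day


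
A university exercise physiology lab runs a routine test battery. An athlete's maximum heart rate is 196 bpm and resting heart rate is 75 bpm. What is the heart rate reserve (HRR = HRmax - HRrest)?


HRR = HRmax - HRrest
= 196 - 75
= 121 bpm

121 bpm


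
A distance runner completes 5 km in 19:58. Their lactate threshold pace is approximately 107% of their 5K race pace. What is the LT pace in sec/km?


Convert to seconds: 19 min 58 s = 1198 s
Pace per km = 1198 / 5 = 239.6 s/km
LT pace = 239.6 * 1.07 = 256.37 s/km

256.37 s/km


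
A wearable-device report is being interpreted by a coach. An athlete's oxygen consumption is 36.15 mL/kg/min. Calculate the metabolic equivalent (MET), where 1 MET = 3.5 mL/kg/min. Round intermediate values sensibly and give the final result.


MET = VO2 / 3.5
= 36.15 / 3.5
= 10.33 METs

10.33 METs


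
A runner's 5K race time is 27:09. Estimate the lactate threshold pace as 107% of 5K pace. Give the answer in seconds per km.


Total race time = 27*60 + 9 = 1629 seconds
5K pace = 1629 / 5 = 325.8 sec/km
LT pace = 325.8 * 1.07 = 348.61 sec/km

348.61 s/km


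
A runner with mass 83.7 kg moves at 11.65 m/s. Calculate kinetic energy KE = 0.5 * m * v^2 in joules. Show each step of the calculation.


v^2 = 11.65^2 = 135.7225
KE = 0.5 * 83.7 * 135.7225
= 5679.99 J

5679.99 J


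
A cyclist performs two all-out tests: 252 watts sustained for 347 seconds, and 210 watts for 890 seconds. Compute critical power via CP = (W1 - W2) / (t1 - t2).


W1 = P1 * t1 = 252 * 347 = 87444 J
W2 = P2 * t2 = 210 * 890 = 186900 J
CP = (87444 - 186900) / (347 - 890)
= 183.16 W

183.16 W


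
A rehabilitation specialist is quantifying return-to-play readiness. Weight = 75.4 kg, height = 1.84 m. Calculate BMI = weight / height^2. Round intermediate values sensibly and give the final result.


height^2 = 1.84^2 = 3.3856
BMI = 75.4 / 3.3856 = 22.27 kg/m^2

22.27 kg/m^2


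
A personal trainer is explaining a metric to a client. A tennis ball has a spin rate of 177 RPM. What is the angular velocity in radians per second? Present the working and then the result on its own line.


Convert RPM to rad/s: multiply by 2*pi and divide by 60
omega = 177 * 2 * pi / 60
= 18.535 rad/s

18.535 rad/s


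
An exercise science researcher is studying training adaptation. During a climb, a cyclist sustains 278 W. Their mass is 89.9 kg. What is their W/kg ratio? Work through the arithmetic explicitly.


Power-to-weight = 278 W / 89.9 kg
= 3.092 W/kg

3.092 W/kg


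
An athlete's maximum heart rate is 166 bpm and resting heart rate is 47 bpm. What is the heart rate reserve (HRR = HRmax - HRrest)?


HRR = HRmax - HRrest
= 166 - 47
= 119 bpm

119 bpm


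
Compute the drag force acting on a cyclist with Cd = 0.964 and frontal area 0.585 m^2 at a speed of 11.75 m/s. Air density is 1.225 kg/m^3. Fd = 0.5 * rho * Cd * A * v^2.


Step 1: v^2 = 138.0625
Step 2: Fd = 0.5 * 1.225 * 0.964 * 0.585 * 138.0625
= 47.689 N

47.689 N


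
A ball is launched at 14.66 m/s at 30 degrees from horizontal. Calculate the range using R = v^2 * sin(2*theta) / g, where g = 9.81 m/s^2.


sin(2 * 30) = sin(60) = 0.866025
v^2 = 14.66^2 = 214.9156
R = 214.9156 * 0.866025 / 9.81
= 18.973 m

18.973 m


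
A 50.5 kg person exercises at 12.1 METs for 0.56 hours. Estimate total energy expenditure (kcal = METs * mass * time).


Energy = METs * mass(kg) * time(h)
= 12.1 * 50.5 * 0.56
= 342.19 kcal

342.19 kcal


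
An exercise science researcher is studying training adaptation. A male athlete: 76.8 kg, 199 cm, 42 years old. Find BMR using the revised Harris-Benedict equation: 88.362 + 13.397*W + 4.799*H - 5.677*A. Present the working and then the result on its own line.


Intercept = 88.362
Weight contribution = 13.397 * 76.8 = 1028.8896
Height contribution = 4.799 * 199 = 955.001
Age contribution = 5.677 * 42 = 238.434
BMR = 88.362 + 1028.8896 + 955.001 - 238.434
= 1833.82 kcal/day

1833.82 kcal/day


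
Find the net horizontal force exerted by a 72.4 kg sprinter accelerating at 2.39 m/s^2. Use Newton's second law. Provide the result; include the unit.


Newton's second law: F = m * a
F = 72.4 * 2.39 = 173.04 N

173.04 N


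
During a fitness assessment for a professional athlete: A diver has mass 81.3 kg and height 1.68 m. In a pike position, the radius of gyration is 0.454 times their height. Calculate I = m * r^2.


r = 0.454 * 1.68 = 0.76272 m
I = m * r^2 = 81.3 * 0.581742 = 47.296 kg*m^2

47.296 kg*m^2


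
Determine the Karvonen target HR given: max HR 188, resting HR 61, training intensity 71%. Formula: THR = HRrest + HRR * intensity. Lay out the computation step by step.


HRR = HRmax - HRrest = 188 - 61 = 127
THR = 61 + 127 * 0.71
= 151.17 bpm

151.17 bpm


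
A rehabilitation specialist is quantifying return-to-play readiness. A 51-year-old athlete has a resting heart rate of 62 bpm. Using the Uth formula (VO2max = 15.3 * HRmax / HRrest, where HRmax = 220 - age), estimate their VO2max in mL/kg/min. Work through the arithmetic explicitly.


HRmax = 220 - 51 = 169 bpm
Ratio = HRmax / HRrest = 169 / 62 = 2.7258
VO2max = 15.3 * 2.7258 = 41.7 mL/kg/min

41.7 mL/kg/min


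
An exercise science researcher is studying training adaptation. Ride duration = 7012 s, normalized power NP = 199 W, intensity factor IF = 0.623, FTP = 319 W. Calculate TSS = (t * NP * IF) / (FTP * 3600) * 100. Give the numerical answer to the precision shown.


Numerator = 7012 * 199 * 0.623 = 869326.724
Denominator = 319 * 3600 = 1148400
TSS = 869326.724 / 1148400 * 100
= 75.7

75.7 TSS


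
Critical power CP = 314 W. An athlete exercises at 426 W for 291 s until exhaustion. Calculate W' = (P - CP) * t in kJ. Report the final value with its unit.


P - CP = 426 - 314 = 112 W
W' = 112 * 291 = 32592 J
= 32592 / 1000 = 32.592 kJ

32.592 kJ


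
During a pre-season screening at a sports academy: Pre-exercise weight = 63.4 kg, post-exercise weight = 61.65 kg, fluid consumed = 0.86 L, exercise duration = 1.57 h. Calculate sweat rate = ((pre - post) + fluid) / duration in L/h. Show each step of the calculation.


Weight loss = 63.4 - 61.65 = 1.75 kg (approx L)
Total sweat = 1.75 + 0.86 = 2.61 L
Sweat rate = 2.61 / 1.57 = 1.662 L/h

1.662 L/h


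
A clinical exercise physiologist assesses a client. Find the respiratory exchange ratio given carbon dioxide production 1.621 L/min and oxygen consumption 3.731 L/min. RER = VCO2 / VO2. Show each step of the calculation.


VCO2 = 1.621 L/min
VO2 = 3.731 L/min
RER = 1.621 / 3.731 = 0.4345

0.4345


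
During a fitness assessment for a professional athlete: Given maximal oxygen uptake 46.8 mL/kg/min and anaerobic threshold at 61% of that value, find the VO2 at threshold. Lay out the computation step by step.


Percentage as decimal = 0.61
VO2 at AT = 46.8 * 0.61 = 28.55 mL/kg/min

28.55 mL/kg/min


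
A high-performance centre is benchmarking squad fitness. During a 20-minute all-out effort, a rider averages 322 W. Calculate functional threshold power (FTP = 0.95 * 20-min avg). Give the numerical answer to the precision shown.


FTP = 0.95 * 322
= 305.9 W

305.9 W


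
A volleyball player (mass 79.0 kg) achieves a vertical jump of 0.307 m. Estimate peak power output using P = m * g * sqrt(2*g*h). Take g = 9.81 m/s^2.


2 * g * h = 2 * 9.81 * 0.307 = 6.02334
sqrt(6.02334) = 2.454249 m/s
P = 79.0 * 9.81 * 2.454249 = 1902.02 W

1902.02 W


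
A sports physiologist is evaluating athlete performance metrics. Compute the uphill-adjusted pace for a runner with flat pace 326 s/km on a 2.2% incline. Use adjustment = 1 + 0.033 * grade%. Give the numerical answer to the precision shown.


Adjustment factor = 1 + 0.033 * 2.2 = 1.0726
Grade-adjusted pace = 326 * 1.0726 = 349.67 s/km

349.67 s/km


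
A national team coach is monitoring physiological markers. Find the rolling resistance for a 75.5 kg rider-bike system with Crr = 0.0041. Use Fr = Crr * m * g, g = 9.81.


m * g = 75.5 * 9.81 = 740.655 N
Fr = 0.0041 * 740.655 = 3.037 N

3.037 N


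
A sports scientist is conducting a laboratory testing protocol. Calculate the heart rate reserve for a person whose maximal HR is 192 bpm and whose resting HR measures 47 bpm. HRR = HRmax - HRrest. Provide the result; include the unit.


HRmax = 192 bpm
HRrest = 47 bpm
HRR = 192 - 47 = 145 bpm

145 bpm


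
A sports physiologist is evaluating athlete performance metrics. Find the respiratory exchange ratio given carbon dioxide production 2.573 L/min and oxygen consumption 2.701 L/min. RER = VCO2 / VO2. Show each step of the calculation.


VCO2 = 2.573 L/min
VO2 = 2.701 L/min
RER = 2.573 / 2.701 = 0.9526

0.9526


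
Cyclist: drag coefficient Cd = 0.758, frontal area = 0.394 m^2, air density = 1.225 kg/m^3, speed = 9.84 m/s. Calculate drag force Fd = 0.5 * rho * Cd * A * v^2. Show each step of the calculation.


v^2 = 9.84^2 = 96.8256
Fd = 0.5 * 1.225 * 0.758 * 0.394 * 96.8256
= 17.712 N

17.712 N


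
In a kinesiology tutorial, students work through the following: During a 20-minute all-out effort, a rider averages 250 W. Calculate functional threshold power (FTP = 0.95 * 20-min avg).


FTP = 0.95 * 250
= 237.5 W

237.5 W


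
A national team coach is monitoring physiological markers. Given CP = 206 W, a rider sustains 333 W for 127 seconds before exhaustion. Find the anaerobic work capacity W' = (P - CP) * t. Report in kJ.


Excess power = 333 - 206 = 127 W
Work above CP = 127 * 127 = 16129 J
W' = 16.129 kJ

16.129 kJ


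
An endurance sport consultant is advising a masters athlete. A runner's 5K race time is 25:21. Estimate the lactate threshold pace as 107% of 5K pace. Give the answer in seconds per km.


Total race time = 25*60 + 21 = 1521 seconds
5K pace = 1521 / 5 = 304.2 sec/km
LT pace = 304.2 * 1.07 = 325.49 sec/km

325.49 s/km


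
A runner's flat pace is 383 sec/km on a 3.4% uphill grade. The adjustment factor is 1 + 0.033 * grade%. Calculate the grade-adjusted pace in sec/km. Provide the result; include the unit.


Factor = 1 + 0.033 * 3.4 = 1.1122
Adjusted pace = 383 * 1.1122
= 425.97 sec/km

425.97 s/km


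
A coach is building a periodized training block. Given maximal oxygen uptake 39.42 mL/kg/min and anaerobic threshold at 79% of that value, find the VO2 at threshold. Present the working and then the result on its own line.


Percentage as decimal = 0.79
VO2 at AT = 39.42 * 0.79 = 31.14 mL/kg/min

31.14 mL/kg/min


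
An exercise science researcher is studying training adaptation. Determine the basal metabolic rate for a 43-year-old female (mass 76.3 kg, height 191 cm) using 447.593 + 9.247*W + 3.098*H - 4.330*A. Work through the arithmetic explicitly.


BMR = 447.593 + 9.247*76.3 + 3.098*191 - 4.330*43
= 1558.67 kcal/day

1558.67 kcal/day


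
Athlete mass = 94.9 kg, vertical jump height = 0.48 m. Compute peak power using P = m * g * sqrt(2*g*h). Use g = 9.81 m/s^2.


sqrt(2 * 9.81 * 0.48) = sqrt(9.4176) = 3.068811 m/s
P = 94.9 * 9.81 * 3.068811
= 2856.97 W

2856.97 W


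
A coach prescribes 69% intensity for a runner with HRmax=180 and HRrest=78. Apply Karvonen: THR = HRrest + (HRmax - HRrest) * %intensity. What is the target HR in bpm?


Heart rate reserve = 180 - 78 = 102
Intensity fraction = 69 / 100 = 0.69
THR = 78 + 102 * 0.69 = 148.38 bpm

148.38 bpm


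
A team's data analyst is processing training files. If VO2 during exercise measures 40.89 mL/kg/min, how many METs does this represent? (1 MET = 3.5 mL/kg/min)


METs = VO2 / 3.5 = 40.89 / 3.5 = 11.68

11.68 METs


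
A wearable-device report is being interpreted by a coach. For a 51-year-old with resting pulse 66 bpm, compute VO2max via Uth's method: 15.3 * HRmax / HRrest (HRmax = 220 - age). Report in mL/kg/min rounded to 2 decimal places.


Step 1: HRmax = 220 - 51 = 169 bpm
Step 2: Ratio = 169 / 66 = 2.5606
Step 3: VO2max = 15.3 * 2.5606 = 39.18 mL/kg/min

39.18 mL/kg/min


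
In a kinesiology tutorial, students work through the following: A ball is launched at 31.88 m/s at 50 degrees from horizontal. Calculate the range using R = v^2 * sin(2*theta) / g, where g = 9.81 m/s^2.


sin(2 * 50) = sin(100) = 0.984808
v^2 = 31.88^2 = 1016.3344
R = 1016.3344 * 0.984808 / 9.81
= 102.028 m

102.028 m


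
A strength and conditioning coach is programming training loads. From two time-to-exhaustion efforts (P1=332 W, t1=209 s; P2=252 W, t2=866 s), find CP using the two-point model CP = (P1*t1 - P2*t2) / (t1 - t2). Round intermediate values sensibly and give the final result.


Work in trial 1 = 69388 J
Work in trial 2 = 218232 J
Delta work = -148844 J
Delta time = -657 s
CP = -148844 / -657 = 226.55 W

226.55 W


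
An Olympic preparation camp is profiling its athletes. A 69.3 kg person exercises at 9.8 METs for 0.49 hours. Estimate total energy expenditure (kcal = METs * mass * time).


Energy = METs * mass(kg) * time(h)
= 9.8 * 69.3 * 0.49
= 332.78 kcal

332.78 kcal


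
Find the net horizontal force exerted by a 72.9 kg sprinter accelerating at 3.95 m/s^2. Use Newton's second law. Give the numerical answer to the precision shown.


Newton's second law: F = m * a
F = 72.9 * 3.95 = 287.96 N

287.96 N


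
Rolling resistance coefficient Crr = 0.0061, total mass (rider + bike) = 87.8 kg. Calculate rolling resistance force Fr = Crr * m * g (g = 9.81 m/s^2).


Fr = Crr * m * g
= 0.0061 * 87.8 * 9.81
= 5.254 N

5.254 N


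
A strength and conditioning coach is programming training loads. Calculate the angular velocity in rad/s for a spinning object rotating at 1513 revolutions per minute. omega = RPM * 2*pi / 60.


omega = RPM * 2*pi / 60
= 1513 * 6.28318531 / 60
= 158.441 rad/s

158.441 rad/s


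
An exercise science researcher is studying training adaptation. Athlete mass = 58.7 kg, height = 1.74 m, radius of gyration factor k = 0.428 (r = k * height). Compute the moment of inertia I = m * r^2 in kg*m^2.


r = k * height = 0.428 * 1.74 = 0.74472 m
r^2 = 0.74472^2 = 0.554608
I = 58.7 * 0.554608 = 32.555 kg*m^2

32.555 kg*m^2


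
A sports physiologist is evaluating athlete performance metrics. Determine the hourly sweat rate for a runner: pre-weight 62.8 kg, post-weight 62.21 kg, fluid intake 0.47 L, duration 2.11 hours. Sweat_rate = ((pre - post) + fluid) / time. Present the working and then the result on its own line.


Mass lost = 62.8 - 62.21 = 0.59 kg
Add fluid consumed: 0.59 + 0.47 = 1.06 L total sweat
Sweat rate = 1.06 / 2.11 = 0.502 L/h

0.502 L/h


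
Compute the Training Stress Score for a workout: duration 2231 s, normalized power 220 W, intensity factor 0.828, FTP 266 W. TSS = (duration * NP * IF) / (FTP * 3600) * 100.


Product = 2231 * 220 * 0.828 = 406398.96
Base = 266 * 3600 = 957600
TSS = 406398.96 / 957600 * 100 = 42.44

42.44 TSS


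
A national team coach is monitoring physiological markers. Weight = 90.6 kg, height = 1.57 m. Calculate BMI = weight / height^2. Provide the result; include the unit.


height^2 = 1.57^2 = 2.4649
BMI = 90.6 / 2.4649 = 36.76 kg/m^2

36.76 kg/m^2


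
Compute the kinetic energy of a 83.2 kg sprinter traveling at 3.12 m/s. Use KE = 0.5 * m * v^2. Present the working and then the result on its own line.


Velocity squared = 9.7344
KE = 0.5 * 83.2 * 9.7344 = 404.95 J

404.95 J


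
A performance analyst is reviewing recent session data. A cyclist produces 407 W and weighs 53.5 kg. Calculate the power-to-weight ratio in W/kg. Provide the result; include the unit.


P/W = power / mass
= 407 / 53.5
= 7.607 W/kg

7.607 W/kg


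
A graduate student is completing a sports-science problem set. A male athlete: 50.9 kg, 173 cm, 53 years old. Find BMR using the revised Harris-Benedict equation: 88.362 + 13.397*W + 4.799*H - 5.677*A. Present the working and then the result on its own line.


Intercept = 88.362
Weight contribution = 13.397 * 50.9 = 681.9073
Height contribution = 4.799 * 173 = 830.227
Age contribution = 5.677 * 53 = 300.881
BMR = 88.362 + 681.9073 + 830.227 - 300.881
= 1299.62 kcal/day

1299.62 kcal/day


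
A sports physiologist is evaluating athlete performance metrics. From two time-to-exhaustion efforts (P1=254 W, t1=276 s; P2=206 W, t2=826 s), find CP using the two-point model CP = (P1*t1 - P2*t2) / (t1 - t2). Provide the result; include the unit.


Work in trial 1 = 70104 J
Work in trial 2 = 170156 J
Delta work = -100052 J
Delta time = -550 s
CP = -100052 / -550 = 181.91 W

181.91 W


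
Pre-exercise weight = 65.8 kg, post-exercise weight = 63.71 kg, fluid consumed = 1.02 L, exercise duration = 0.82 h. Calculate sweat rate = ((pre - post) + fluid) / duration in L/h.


Weight loss = 65.8 - 63.71 = 2.09 kg (approx L)
Total sweat = 2.09 + 1.02 = 3.11 L
Sweat rate = 3.11 / 0.82 = 3.793 L/h

3.793 L/h


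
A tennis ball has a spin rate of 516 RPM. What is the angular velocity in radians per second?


Convert RPM to rad/s: multiply by 2*pi and divide by 60
omega = 516 * 2 * pi / 60
= 54.035 rad/s

54.035 rad/s


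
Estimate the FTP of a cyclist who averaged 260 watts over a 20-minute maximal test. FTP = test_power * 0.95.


FTP = 260 * 0.95 = 247.0 W

247.0 W


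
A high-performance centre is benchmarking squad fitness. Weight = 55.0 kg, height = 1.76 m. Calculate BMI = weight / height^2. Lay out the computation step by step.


height^2 = 1.76^2 = 3.0976
BMI = 55.0 / 3.0976 = 17.76 kg/m^2

17.76 kg/m^2


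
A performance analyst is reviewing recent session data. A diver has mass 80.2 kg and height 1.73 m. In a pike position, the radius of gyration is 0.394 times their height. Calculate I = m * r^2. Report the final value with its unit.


r = 0.394 * 1.73 = 0.68162 m
I = m * r^2 = 80.2 * 0.464606 = 37.261 kg*m^2

37.261 kg*m^2


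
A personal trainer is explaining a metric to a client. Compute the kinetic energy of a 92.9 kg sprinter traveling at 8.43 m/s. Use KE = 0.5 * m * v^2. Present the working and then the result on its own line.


Velocity squared = 71.0649
KE = 0.5 * 92.9 * 71.0649 = 3300.96 J

3300.96 J


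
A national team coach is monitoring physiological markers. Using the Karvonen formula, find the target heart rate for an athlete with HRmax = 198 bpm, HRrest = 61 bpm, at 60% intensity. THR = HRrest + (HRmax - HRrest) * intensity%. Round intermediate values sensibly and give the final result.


HRR = 198 - 61 = 137
THR = 61 + 137 * 0.6
= 61 + 82.2
= 143.2 bpm

143.2 bpm


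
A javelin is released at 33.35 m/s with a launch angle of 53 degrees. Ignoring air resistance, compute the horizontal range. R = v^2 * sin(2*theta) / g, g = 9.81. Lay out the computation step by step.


Launch speed squared = 1112.2225
sin(2 * 53 deg) = 0.961262
Range = 1112.2225 * 0.961262 / 9.81
= 108.984 m

108.984 m


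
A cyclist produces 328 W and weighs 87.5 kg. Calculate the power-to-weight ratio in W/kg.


P/W = power / mass
= 328 / 87.5
= 3.749 W/kg

3.749 W/kg


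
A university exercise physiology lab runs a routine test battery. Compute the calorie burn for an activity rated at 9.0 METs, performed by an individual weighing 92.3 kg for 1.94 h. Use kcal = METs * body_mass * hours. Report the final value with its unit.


Product of METs and mass = 9.0 * 92.3 = 830.7
Total kcal = 830.7 * 1.94 = 1611.56 kcal

1611.56 kcal


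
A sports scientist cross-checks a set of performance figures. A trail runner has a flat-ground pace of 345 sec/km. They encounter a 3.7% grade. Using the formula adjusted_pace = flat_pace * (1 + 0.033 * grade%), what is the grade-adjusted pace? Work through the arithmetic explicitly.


Grade factor = 1 + 0.033 * 3.7 = 1.1221
Adjusted = 345 * 1.1221 = 387.12 sec/km

387.12 s/km


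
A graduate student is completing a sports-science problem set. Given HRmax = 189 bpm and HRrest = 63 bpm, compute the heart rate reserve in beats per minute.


Heart rate reserve = maximum HR minus resting HR
HRR = 189 - 63 = 126 bpm

126 bpm


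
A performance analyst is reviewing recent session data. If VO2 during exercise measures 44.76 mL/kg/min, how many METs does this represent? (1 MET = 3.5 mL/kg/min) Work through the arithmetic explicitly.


METs = VO2 / 3.5 = 44.76 / 3.5 = 12.79

12.79 METs


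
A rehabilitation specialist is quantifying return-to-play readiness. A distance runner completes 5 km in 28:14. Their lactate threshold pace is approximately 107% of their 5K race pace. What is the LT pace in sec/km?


Convert to seconds: 28 min 14 s = 1694 s
Pace per km = 1694 / 5 = 338.8 s/km
LT pace = 338.8 * 1.07 = 362.52 s/km

362.52 s/km


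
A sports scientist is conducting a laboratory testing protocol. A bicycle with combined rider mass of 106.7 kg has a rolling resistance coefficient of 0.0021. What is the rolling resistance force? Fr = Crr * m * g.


Fr = 0.0021 * 106.7 * 9.81
= 0.22407 * 9.81
= 2.198 N

2.198 N


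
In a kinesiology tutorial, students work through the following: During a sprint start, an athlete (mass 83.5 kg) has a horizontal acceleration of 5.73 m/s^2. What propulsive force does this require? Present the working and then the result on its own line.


Propulsive force = mass * acceleration
= 83.5 kg * 5.73 m/s^2
= 478.46 N

478.46 N


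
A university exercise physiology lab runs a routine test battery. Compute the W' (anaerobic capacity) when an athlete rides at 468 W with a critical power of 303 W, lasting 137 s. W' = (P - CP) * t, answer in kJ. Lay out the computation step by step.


Above-CP power = 165 W
Duration = 137 s
W' = 165 * 137 = 22605 J
Convert: 22605 / 1000 = 22.605 kJ

22.605 kJ


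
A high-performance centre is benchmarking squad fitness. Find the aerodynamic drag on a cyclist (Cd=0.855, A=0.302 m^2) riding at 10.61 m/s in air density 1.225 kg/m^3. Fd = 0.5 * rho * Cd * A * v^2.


Fd = 0.5 * 1.225 * 0.855 * 0.302 * 10.61^2
= 0.5 * 1.225 * 0.855 * 0.302 * 112.5721
= 17.804 N

17.804 N


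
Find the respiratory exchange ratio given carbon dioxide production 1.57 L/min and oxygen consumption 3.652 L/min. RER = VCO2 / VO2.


VCO2 = 1.57 L/min
VO2 = 3.652 L/min
RER = 1.57 / 3.652 = 0.4299

0.4299


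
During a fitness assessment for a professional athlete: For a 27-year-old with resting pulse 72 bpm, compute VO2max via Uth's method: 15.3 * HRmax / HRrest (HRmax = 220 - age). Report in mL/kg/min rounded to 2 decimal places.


Step 1: HRmax = 220 - 27 = 193 bpm
Step 2: Ratio = 193 / 72 = 2.6806
Step 3: VO2max = 15.3 * 2.6806 = 41.01 mL/kg/min

41.01 mL/kg/min


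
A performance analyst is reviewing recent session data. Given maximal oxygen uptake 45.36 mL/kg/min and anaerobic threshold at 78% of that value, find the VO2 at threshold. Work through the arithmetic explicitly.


Percentage as decimal = 0.78
VO2 at AT = 45.36 * 0.78 = 35.38 mL/kg/min

35.38 mL/kg/min


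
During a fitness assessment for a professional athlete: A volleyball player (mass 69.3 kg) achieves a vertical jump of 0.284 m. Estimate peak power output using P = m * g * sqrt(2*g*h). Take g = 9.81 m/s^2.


2 * g * h = 2 * 9.81 * 0.284 = 5.57208
sqrt(5.57208) = 2.360525 m/s
P = 69.3 * 9.81 * 2.360525 = 1604.76 W

1604.76 W


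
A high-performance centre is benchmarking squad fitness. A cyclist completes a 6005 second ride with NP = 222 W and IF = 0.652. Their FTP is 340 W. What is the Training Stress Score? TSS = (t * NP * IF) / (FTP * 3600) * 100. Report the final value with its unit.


t * NP * IF = 6005 * 222 * 0.652 = 869187.72
FTP * 3600 = 1224000
TSS = (869187.72 / 1224000) * 100 = 71.01

71.01 TSS


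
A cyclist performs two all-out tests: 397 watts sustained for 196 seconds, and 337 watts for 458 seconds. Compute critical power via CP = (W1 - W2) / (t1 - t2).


W1 = P1 * t1 = 397 * 196 = 77812 J
W2 = P2 * t2 = 337 * 458 = 154346 J
CP = (77812 - 154346) / (196 - 458)
= 292.11 W

292.11 W


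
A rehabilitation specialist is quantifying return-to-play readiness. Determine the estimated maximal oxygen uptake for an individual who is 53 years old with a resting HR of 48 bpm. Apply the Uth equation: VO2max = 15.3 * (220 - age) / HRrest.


HRmax = 220 - 53 = 167
VO2max = 15.3 * (167 / 48)
= 15.3 * 3.4792
= 53.23 mL/kg/min

53.23 mL/kg/min


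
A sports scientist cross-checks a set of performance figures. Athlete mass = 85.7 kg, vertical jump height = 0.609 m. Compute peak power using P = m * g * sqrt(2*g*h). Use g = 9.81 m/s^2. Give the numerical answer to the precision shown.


sqrt(2 * 9.81 * 0.609) = sqrt(11.94858) = 3.456672 m/s
P = 85.7 * 9.81 * 3.456672
= 2906.08 W

2906.08 W


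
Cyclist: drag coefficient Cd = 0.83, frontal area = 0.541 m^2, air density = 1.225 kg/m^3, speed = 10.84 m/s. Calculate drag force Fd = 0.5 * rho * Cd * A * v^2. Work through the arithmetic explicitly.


v^2 = 10.84^2 = 117.5056
Fd = 0.5 * 1.225 * 0.83 * 0.541 * 117.5056
= 32.318 N

32.318 N


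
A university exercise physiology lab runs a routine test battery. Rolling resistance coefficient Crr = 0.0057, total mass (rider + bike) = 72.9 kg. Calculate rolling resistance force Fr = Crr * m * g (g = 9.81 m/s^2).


Fr = Crr * m * g
= 0.0057 * 72.9 * 9.81
= 4.076 N

4.076 N


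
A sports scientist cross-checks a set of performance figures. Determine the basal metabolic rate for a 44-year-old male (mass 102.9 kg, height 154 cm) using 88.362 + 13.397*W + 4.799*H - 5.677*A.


BMR = 88.362 + 13.397*102.9 + 4.799*154 - 5.677*44
= 1956.17 kcal/day

1956.17 kcal/day


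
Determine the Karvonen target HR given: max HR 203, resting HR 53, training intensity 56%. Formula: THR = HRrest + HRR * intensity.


HRR = HRmax - HRrest = 203 - 53 = 150
THR = 53 + 150 * 0.56
= 137.0 bpm

137.0 bpm
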